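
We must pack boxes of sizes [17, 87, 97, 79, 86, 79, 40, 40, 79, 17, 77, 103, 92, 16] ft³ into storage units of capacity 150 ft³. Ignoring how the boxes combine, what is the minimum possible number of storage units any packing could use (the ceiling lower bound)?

Total size = 17 + 87 + 97 + 79 + 86 + 79 + 40 + 40 + 79 + 17 + 77 + 103 + 92 + 16 = 909 ft³.
⌈909 / 150⌉ = 7.

7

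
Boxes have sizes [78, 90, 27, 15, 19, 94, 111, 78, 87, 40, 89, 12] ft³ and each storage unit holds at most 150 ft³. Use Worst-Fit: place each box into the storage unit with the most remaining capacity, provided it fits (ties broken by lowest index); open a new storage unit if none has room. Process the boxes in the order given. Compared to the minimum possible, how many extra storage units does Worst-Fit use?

Worst-Fit: [78,27,19] [90,15] [94] [111] [78,40] [87,12] [89] → 7 storage units.
7 boxes exceed 75 ft³ (half the capacity), and no two of those can share a storage unit, so at least 7 storage units are needed.
So 7 is already optimal.

0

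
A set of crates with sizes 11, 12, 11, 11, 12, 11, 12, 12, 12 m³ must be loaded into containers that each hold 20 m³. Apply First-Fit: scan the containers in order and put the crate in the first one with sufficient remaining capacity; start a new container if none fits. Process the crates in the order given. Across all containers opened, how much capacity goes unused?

Put 11 m³ in container 1; 9 m³ remain.
Put 12 m³ in container 2; 8 m³ remain.
Put 11 m³ in container 3; 9 m³ remain.
Put 11 m³ in container 4; 9 m³ remain.
Put 12 m³ in container 5; 8 m³ remain.
Put 11 m³ in container 6; 9 m³ remain.
Put 12 m³ in container 7; 8 m³ remain.
Put 12 m³ in container 8; 8 m³ remain.
Put 12 m³ in container 9; 8 m³ remain.
9 containers × 20 m³ = 180 m³; used 104 m³; unused 76 m³.

76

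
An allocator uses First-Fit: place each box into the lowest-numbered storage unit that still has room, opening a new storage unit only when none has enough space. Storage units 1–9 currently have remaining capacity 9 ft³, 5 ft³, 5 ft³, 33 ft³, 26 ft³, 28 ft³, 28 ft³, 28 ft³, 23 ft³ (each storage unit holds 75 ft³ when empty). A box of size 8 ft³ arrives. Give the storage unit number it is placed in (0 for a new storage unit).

Storage units with room: storage unit 1 (9 ft³), storage unit 4 (33 ft³), storage unit 5 (26 ft³), storage unit 6 (28 ft³), storage unit 7 (28 ft³), storage unit 8 (28 ft³), storage unit 9 (23 ft³).
The first with room is storage unit 1.

1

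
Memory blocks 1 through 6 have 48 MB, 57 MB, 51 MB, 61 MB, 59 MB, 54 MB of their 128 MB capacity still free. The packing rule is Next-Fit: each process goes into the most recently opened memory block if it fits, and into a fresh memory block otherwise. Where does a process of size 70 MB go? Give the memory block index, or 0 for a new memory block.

Next-Fit only looks at memory block 6, which has 54 MB free.
70 MB does not fit, so a new memory block is opened.

0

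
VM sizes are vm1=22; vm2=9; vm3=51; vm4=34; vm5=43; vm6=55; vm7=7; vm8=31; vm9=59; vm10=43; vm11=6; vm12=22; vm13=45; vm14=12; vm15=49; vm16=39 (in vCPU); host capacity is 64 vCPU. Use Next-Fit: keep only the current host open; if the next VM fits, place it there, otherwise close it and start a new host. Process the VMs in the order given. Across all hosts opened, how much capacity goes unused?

host 1: place vm1 (22 vCPU), 42 vCPU left
host 1: place vm2 (9 vCPU), 33 vCPU left
host 2: place vm3 (51 vCPU), 13 vCPU left
host 3: place vm4 (34 vCPU), 30 vCPU left
host 4: place vm5 (43 vCPU), 21 vCPU left
host 5: place vm6 (55 vCPU), 9 vCPU left
host 5: place vm7 (7 vCPU), 2 vCPU left
host 6: place vm8 (31 vCPU), 33 vCPU left
host 7: place vm9 (59 vCPU), 5 vCPU left
host 8: place vm10 (43 vCPU), 21 vCPU left
host 8: place vm11 (6 vCPU), 15 vCPU left
host 9: place vm12 (22 vCPU), 42 vCPU left
host 10: place vm13 (45 vCPU), 19 vCPU left
host 10: place vm14 (12 vCPU), 7 vCPU left
host 11: place vm15 (49 vCPU), 15 vCPU left
host 12: place vm16 (39 vCPU), 25 vCPU left
12 hosts × 64 vCPU = 768 vCPU; used 527 vCPU; unused 241 vCPU.

241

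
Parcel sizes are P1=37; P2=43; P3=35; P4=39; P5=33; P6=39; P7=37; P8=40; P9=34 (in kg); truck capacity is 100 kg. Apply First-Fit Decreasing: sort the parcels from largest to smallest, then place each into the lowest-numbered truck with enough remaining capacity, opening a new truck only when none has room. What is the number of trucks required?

Sorted descending: 43, 40, 39, 39, 37, 37, 35, 34, 33.
43 kg → truck 1 (remaining 57 kg)
40 kg → truck 1 (remaining 17 kg)
39 kg → truck 2 (remaining 61 kg)
39 kg → truck 2 (remaining 22 kg)
37 kg → truck 3 (remaining 63 kg)
37 kg → truck 3 (remaining 26 kg)
35 kg → truck 4 (remaining 65 kg)
34 kg → truck 4 (remaining 31 kg)
33 kg → truck 5 (remaining 67 kg)
Final trucks: [43,40] [39,39] [37,37] [35,34] [33].

5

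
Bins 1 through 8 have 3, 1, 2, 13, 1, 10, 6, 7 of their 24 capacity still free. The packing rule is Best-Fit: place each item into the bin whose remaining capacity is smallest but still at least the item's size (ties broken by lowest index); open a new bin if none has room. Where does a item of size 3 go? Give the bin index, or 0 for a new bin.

Bins with room: bin 1 (3), bin 4 (13), bin 6 (10), bin 7 (6), bin 8 (7).
Tightest fit is bin 1 with 3 free.

1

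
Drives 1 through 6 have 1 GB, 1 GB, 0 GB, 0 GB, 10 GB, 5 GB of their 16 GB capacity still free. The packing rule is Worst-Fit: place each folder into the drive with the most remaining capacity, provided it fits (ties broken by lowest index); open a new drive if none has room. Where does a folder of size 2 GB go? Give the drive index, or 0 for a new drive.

5

Drives with room: drive 5 (10 GB), drive 6 (5 GB).
Most room is drive 5 with 10 GB free.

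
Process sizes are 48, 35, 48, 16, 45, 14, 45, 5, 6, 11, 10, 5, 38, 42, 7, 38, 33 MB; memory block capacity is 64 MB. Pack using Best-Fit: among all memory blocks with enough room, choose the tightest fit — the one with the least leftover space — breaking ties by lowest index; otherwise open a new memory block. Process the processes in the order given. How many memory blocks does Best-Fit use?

9

memory block 1: place 48 MB, 16 MB left
memory block 2: place 35 MB, 29 MB left
memory block 3: place 48 MB, 16 MB left
memory block 1: place 16 MB, 0 MB left
memory block 4: place 45 MB, 19 MB left
memory block 3: place 14 MB, 2 MB left
memory block 5: place 45 MB, 19 MB left
memory block 4: place 5 MB, 14 MB left
memory block 4: place 6 MB, 8 MB left
memory block 5: place 11 MB, 8 MB left
memory block 2: place 10 MB, 19 MB left
memory block 4: place 5 MB, 3 MB left
memory block 6: place 38 MB, 26 MB left
memory block 7: place 42 MB, 22 MB left
memory block 5: place 7 MB, 1 MB left
memory block 8: place 38 MB, 26 MB left
memory block 9: place 33 MB, 31 MB left
Final memory blocks: [48,16] [35,10] [48,14] [45,5,6,5] [45,11,7] [38] [42] [38] [33].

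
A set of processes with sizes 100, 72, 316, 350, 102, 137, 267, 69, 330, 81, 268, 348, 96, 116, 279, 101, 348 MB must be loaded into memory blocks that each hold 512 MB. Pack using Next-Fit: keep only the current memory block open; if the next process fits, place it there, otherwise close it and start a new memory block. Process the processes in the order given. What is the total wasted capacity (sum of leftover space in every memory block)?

716

memory block 1: place 100 MB, 412 MB left
memory block 1: place 72 MB, 340 MB left
memory block 1: place 316 MB, 24 MB left
memory block 2: place 350 MB, 162 MB left
memory block 2: place 102 MB, 60 MB left
memory block 3: place 137 MB, 375 MB left
memory block 3: place 267 MB, 108 MB left
memory block 3: place 69 MB, 39 MB left
memory block 4: place 330 MB, 182 MB left
memory block 4: place 81 MB, 101 MB left
memory block 5: place 268 MB, 244 MB left
memory block 6: place 348 MB, 164 MB left
memory block 6: place 96 MB, 68 MB left
memory block 7: place 116 MB, 396 MB left
memory block 7: place 279 MB, 117 MB left
memory block 7: place 101 MB, 16 MB left
memory block 8: place 348 MB, 164 MB left
8 memory blocks × 512 MB = 4096 MB; used 3380 MB; unused 716 MB.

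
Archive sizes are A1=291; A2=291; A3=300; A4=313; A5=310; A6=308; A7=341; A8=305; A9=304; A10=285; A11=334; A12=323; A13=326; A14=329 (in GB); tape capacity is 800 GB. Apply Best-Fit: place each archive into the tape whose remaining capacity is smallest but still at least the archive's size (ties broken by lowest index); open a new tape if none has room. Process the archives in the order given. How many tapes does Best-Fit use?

7

Put A1 (291 GB) in tape 1; 509 GB remain.
Put A2 (291 GB) in tape 1; 218 GB remain.
Put A3 (300 GB) in tape 2; 500 GB remain.
Put A4 (313 GB) in tape 2; 187 GB remain.
Put A5 (310 GB) in tape 3; 490 GB remain.
Put A6 (308 GB) in tape 3; 182 GB remain.
Put A7 (341 GB) in tape 4; 459 GB remain.
Put A8 (305 GB) in tape 4; 154 GB remain.
Put A9 (304 GB) in tape 5; 496 GB remain.
Put A10 (285 GB) in tape 5; 211 GB remain.
Put A11 (334 GB) in tape 6; 466 GB remain.
Put A12 (323 GB) in tape 6; 143 GB remain.
Put A13 (326 GB) in tape 7; 474 GB remain.
Put A14 (329 GB) in tape 7; 145 GB remain.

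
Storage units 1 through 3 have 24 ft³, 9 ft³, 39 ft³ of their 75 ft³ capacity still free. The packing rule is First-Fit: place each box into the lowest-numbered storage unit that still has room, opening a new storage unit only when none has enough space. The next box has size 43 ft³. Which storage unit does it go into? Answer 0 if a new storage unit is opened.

0

No storage unit has ≥ 43 ft³ free, so a new storage unit is opened.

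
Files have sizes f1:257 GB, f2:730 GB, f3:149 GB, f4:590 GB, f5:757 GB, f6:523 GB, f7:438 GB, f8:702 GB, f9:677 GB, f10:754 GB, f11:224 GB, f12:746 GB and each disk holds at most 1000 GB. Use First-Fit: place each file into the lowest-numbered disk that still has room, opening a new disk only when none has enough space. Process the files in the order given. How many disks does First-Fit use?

Put f1 (257 GB) in disk 1; 743 GB remain.
Put f2 (730 GB) in disk 1; 13 GB remain.
Put f3 (149 GB) in disk 2; 851 GB remain.
Put f4 (590 GB) in disk 2; 261 GB remain.
Put f5 (757 GB) in disk 3; 243 GB remain.
Put f6 (523 GB) in disk 4; 477 GB remain.
Put f7 (438 GB) in disk 4; 39 GB remain.
Put f8 (702 GB) in disk 5; 298 GB remain.
Put f9 (677 GB) in disk 6; 323 GB remain.
Put f10 (754 GB) in disk 7; 246 GB remain.
Put f11 (224 GB) in disk 2; 37 GB remain.
Put f12 (746 GB) in disk 8; 254 GB remain.

8 disks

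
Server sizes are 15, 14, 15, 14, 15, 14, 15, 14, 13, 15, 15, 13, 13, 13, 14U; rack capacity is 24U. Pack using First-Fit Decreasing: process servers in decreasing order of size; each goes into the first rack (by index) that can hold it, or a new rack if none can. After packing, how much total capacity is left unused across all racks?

Sorted descending: 15, 15, 15, 15, 15, 15, 14, 14, 14, 14, 14, 13, 13, 13, 13.
Put 15U in rack 1; 9U remain.
Put 15U in rack 2; 9U remain.
Put 15U in rack 3; 9U remain.
Put 15U in rack 4; 9U remain.
Put 15U in rack 5; 9U remain.
Put 15U in rack 6; 9U remain.
Put 14U in rack 7; 10U remain.
Put 14U in rack 8; 10U remain.
Put 14U in rack 9; 10U remain.
Put 14U in rack 10; 10U remain.
Put 14U in rack 11; 10U remain.
Put 13U in rack 12; 11U remain.
Put 13U in rack 13; 11U remain.
Put 13U in rack 14; 11U remain.
Put 13U in rack 15; 11U remain.
15 racks × 24U = 360U; used 212U; unused 148U.

148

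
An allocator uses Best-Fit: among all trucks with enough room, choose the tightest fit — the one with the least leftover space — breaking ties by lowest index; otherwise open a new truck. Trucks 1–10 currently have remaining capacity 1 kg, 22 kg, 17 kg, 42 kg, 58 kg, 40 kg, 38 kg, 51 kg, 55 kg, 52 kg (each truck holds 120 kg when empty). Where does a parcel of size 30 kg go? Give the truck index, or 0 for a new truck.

Trucks with room: truck 4 (42 kg), truck 5 (58 kg), truck 6 (40 kg), truck 7 (38 kg), truck 8 (51 kg), truck 9 (55 kg), truck 10 (52 kg).
Tightest fit is truck 7 with 38 kg free.

7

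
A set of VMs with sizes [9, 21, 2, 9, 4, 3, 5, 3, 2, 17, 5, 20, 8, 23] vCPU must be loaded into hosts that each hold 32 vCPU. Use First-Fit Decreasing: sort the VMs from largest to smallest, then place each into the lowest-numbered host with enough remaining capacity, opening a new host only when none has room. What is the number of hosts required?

Sorted descending: 23, 21, 20, 17, 9, 9, 8, 5, 5, 4, 3, 3, 2, 2.
23 vCPU → host 1 (remaining 9 vCPU)
21 vCPU → host 2 (remaining 11 vCPU)
20 vCPU → host 3 (remaining 12 vCPU)
17 vCPU → host 4 (remaining 15 vCPU)
9 vCPU → host 1 (remaining 0 vCPU)
9 vCPU → host 2 (remaining 2 vCPU)
8 vCPU → host 3 (remaining 4 vCPU)
5 vCPU → host 4 (remaining 10 vCPU)
5 vCPU → host 4 (remaining 5 vCPU)
4 vCPU → host 3 (remaining 0 vCPU)
3 vCPU → host 4 (remaining 2 vCPU)
3 vCPU → host 5 (remaining 29 vCPU)
2 vCPU → host 2 (remaining 0 vCPU)
2 vCPU → host 4 (remaining 0 vCPU)

5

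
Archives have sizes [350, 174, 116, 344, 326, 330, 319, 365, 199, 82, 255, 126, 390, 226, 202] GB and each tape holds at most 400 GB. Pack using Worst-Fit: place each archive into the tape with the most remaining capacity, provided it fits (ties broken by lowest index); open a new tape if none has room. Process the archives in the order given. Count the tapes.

350 GB → tape 1 (remaining 50 GB)
174 GB → tape 2 (remaining 226 GB)
116 GB → tape 2 (remaining 110 GB)
344 GB → tape 3 (remaining 56 GB)
326 GB → tape 4 (remaining 74 GB)
330 GB → tape 5 (remaining 70 GB)
319 GB → tape 6 (remaining 81 GB)
365 GB → tape 7 (remaining 35 GB)
199 GB → tape 8 (remaining 201 GB)
82 GB → tape 8 (remaining 119 GB)
255 GB → tape 9 (remaining 145 GB)
126 GB → tape 9 (remaining 19 GB)
390 GB → tape 10 (remaining 10 GB)
226 GB → tape 11 (remaining 174 GB)
202 GB → tape 12 (remaining 198 GB)

12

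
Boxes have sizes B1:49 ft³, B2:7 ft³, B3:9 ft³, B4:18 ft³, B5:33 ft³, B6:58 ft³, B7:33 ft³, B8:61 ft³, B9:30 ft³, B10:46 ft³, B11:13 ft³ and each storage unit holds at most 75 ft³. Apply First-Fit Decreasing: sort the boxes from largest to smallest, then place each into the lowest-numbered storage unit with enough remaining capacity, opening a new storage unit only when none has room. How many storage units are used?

Sorted descending: 61, 58, 49, 46, 33, 33, 30, 18, 13, 9, 7.
storage unit 1: place 61 ft³, 14 ft³ left
storage unit 2: place 58 ft³, 17 ft³ left
storage unit 3: place 49 ft³, 26 ft³ left
storage unit 4: place 46 ft³, 29 ft³ left
storage unit 5: place 33 ft³, 42 ft³ left
storage unit 5: place 33 ft³, 9 ft³ left
storage unit 6: place 30 ft³, 45 ft³ left
storage unit 3: place 18 ft³, 8 ft³ left
storage unit 1: place 13 ft³, 1 ft³ left
storage unit 2: place 9 ft³, 8 ft³ left
storage unit 2: place 7 ft³, 1 ft³ left

6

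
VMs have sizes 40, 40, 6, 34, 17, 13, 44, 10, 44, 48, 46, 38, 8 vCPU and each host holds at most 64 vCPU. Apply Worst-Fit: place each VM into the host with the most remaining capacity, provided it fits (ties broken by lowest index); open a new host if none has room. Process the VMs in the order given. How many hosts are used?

host 1: place 40 vCPU, 24 vCPU left
host 2: place 40 vCPU, 24 vCPU left
host 1: place 6 vCPU, 18 vCPU left
host 3: place 34 vCPU, 30 vCPU left
host 3: place 17 vCPU, 13 vCPU left
host 2: place 13 vCPU, 11 vCPU left
host 4: place 44 vCPU, 20 vCPU left
host 4: place 10 vCPU, 10 vCPU left
host 5: place 44 vCPU, 20 vCPU left
host 6: place 48 vCPU, 16 vCPU left
host 7: place 46 vCPU, 18 vCPU left
host 8: place 38 vCPU, 26 vCPU left
host 8: place 8 vCPU, 18 vCPU left

8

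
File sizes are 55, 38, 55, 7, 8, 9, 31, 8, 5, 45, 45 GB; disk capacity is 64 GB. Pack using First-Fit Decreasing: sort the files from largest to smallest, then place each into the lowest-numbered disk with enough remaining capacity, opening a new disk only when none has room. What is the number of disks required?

Sorted descending: 55, 55, 45, 45, 38, 31, 9, 8, 8, 7, 5.
Put 55 GB in disk 1; 9 GB remain.
Put 55 GB in disk 2; 9 GB remain.
Put 45 GB in disk 3; 19 GB remain.
Put 45 GB in disk 4; 19 GB remain.
Put 38 GB in disk 5; 26 GB remain.
Put 31 GB in disk 6; 33 GB remain.
Put 9 GB in disk 1; 0 GB remain.
Put 8 GB in disk 2; 1 GB remain.
Put 8 GB in disk 3; 11 GB remain.
Put 7 GB in disk 3; 4 GB remain.
Put 5 GB in disk 4; 14 GB remain.
Final disks: [55,9] [55,8] [45,8,7] [45,5] [38] [31].

6 disks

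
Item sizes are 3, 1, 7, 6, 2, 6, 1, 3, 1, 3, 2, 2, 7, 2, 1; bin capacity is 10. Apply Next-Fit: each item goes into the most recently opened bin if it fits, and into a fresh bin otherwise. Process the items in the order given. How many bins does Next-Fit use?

6

Put 3 in bin 1; 7 remain.
Put 1 in bin 1; 6 remain.
Put 7 in bin 2; 3 remain.
Put 6 in bin 3; 4 remain.
Put 2 in bin 3; 2 remain.
Put 6 in bin 4; 4 remain.
Put 1 in bin 4; 3 remain.
Put 3 in bin 4; 0 remain.
Put 1 in bin 5; 9 remain.
Put 3 in bin 5; 6 remain.
Put 2 in bin 5; 4 remain.
Put 2 in bin 5; 2 remain.
Put 7 in bin 6; 3 remain.
Put 2 in bin 6; 1 remain.
Put 1 in bin 6; 0 remain.
Final bins: [3,1] [7] [6,2] [6,1,3] [1,3,2,2] [7,2,1].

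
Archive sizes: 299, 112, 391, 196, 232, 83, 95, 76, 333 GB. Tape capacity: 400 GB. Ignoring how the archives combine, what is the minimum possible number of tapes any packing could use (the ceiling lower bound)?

Total size = 299 + 112 + 391 + 196 + 232 + 83 + 95 + 76 + 333 = 1817 GB.
⌈1817 / 400⌉ = 5.

5 tapes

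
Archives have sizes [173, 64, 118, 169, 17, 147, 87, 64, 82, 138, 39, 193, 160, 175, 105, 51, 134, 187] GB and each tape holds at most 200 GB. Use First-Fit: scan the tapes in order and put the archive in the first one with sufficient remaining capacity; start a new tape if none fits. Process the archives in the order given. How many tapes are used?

12

173 GB → tape 1 (remaining 27 GB)
64 GB → tape 2 (remaining 136 GB)
118 GB → tape 2 (remaining 18 GB)
169 GB → tape 3 (remaining 31 GB)
17 GB → tape 1 (remaining 10 GB)
147 GB → tape 4 (remaining 53 GB)
87 GB → tape 5 (remaining 113 GB)
64 GB → tape 5 (remaining 49 GB)
82 GB → tape 6 (remaining 118 GB)
138 GB → tape 7 (remaining 62 GB)
39 GB → tape 4 (remaining 14 GB)
193 GB → tape 8 (remaining 7 GB)
160 GB → tape 9 (remaining 40 GB)
175 GB → tape 10 (remaining 25 GB)
105 GB → tape 6 (remaining 13 GB)
51 GB → tape 7 (remaining 11 GB)
134 GB → tape 11 (remaining 66 GB)
187 GB → tape 12 (remaining 13 GB)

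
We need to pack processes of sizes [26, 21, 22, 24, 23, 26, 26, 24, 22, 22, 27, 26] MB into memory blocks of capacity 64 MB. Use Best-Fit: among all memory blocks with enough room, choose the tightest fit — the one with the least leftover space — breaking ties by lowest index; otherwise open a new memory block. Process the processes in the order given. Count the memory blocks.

6 memory blocks

26 MB → memory block 1 (remaining 38 MB)
21 MB → memory block 1 (remaining 17 MB)
22 MB → memory block 2 (remaining 42 MB)
24 MB → memory block 2 (remaining 18 MB)
23 MB → memory block 3 (remaining 41 MB)
26 MB → memory block 3 (remaining 15 MB)
26 MB → memory block 4 (remaining 38 MB)
24 MB → memory block 4 (remaining 14 MB)
22 MB → memory block 5 (remaining 42 MB)
22 MB → memory block 5 (remaining 20 MB)
27 MB → memory block 6 (remaining 37 MB)
26 MB → memory block 6 (remaining 11 MB)
Final memory blocks: [26,21] [22,24] [23,26] [26,24] [22,22] [27,26].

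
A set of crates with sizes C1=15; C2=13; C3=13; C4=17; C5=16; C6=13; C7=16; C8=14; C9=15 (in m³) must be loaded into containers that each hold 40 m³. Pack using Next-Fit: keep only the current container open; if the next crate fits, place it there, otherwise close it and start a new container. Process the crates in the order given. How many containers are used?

5

container 1: place C1 (15 m³), 25 m³ left
container 1: place C2 (13 m³), 12 m³ left
container 2: place C3 (13 m³), 27 m³ left
container 2: place C4 (17 m³), 10 m³ left
container 3: place C5 (16 m³), 24 m³ left
container 3: place C6 (13 m³), 11 m³ left
container 4: place C7 (16 m³), 24 m³ left
container 4: place C8 (14 m³), 10 m³ left
container 5: place C9 (15 m³), 25 m³ left
Final containers: [15,13] [13,17] [16,13] [16,14] [15].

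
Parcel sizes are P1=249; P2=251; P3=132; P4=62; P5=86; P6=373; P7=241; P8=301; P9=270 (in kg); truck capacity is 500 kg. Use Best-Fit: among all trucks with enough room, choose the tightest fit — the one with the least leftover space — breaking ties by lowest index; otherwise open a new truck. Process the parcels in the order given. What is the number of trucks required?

6

truck 1: place P1 (249 kg), 251 kg left
truck 1: place P2 (251 kg), 0 kg left
truck 2: place P3 (132 kg), 368 kg left
truck 2: place P4 (62 kg), 306 kg left
truck 2: place P5 (86 kg), 220 kg left
truck 3: place P6 (373 kg), 127 kg left
truck 4: place P7 (241 kg), 259 kg left
truck 5: place P8 (301 kg), 199 kg left
truck 6: place P9 (270 kg), 230 kg left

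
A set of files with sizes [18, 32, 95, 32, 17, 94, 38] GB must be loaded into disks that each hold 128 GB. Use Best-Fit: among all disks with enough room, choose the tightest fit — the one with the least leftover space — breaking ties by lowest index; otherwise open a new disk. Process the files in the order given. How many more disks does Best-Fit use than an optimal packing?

0

Best-Fit: [18,32,17,38] [95,32] [94] → 3 disks.
Total size 326 GB; any packing needs at least ⌈326/128⌉ = 3 disks.
So 3 is already optimal.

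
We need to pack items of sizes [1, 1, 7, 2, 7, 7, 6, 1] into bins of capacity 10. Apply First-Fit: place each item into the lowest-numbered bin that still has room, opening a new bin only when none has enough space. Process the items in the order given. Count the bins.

4

1 → bin 1 (remaining 9)
1 → bin 1 (remaining 8)
7 → bin 1 (remaining 1)
2 → bin 2 (remaining 8)
7 → bin 2 (remaining 1)
7 → bin 3 (remaining 3)
6 → bin 4 (remaining 4)
1 → bin 1 (remaining 0)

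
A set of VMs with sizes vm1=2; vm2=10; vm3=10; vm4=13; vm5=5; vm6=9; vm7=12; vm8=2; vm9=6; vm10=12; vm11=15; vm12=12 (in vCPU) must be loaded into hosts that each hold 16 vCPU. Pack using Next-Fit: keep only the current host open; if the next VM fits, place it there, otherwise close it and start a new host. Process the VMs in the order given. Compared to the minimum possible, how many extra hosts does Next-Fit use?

Next-Fit: [2,10] [10] [13] [5,9] [12,2] [6] [12] [15] [12] → 9 hosts.
8 VMs exceed 8 vCPU (half the capacity), and no two of those can share a host, so at least 8 hosts are needed.
An optimal packing achieves that bound: [15] [13,2] [12,2] [12] [12] [10,6] [10,5] [9] → 8 hosts.
Excess: 9 − 8 = 1.

1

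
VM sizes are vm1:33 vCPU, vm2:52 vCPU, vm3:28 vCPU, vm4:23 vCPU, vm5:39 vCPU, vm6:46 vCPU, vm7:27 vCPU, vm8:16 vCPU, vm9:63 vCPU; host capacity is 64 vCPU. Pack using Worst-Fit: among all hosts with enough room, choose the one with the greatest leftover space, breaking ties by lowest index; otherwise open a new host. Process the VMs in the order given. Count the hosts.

6 hosts

vm1 (33 vCPU) → host 1 (remaining 31 vCPU)
vm2 (52 vCPU) → host 2 (remaining 12 vCPU)
vm3 (28 vCPU) → host 1 (remaining 3 vCPU)
vm4 (23 vCPU) → host 3 (remaining 41 vCPU)
vm5 (39 vCPU) → host 3 (remaining 2 vCPU)
vm6 (46 vCPU) → host 4 (remaining 18 vCPU)
vm7 (27 vCPU) → host 5 (remaining 37 vCPU)
vm8 (16 vCPU) → host 5 (remaining 21 vCPU)
vm9 (63 vCPU) → host 6 (remaining 1 vCPU)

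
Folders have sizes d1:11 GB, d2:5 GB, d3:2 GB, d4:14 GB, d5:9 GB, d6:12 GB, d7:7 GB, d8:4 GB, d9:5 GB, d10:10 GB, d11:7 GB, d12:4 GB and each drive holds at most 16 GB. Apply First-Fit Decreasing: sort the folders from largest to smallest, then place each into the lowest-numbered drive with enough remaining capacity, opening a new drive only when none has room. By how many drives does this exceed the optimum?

0

First-Fit Decreasing: [14,2] [12,4] [11,5] [10,5] [9,7] [7,4] → 6 drives.
Total size 90 GB; any packing needs at least ⌈90/16⌉ = 6 drives.
So 6 is already optimal.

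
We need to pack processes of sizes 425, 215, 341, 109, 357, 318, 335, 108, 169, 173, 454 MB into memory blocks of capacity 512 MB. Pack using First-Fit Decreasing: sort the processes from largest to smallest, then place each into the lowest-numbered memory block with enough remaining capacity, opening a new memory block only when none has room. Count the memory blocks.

7 memory blocks

Sorted descending: 454, 425, 357, 341, 335, 318, 215, 173, 169, 109, 108.
memory block 1: place 454 MB, 58 MB left
memory block 2: place 425 MB, 87 MB left
memory block 3: place 357 MB, 155 MB left
memory block 4: place 341 MB, 171 MB left
memory block 5: place 335 MB, 177 MB left
memory block 6: place 318 MB, 194 MB left
memory block 7: place 215 MB, 297 MB left
memory block 5: place 173 MB, 4 MB left
memory block 4: place 169 MB, 2 MB left
memory block 3: place 109 MB, 46 MB left
memory block 6: place 108 MB, 86 MB left
Final memory blocks: [454] [425] [357,109] [341,169] [335,173] [318,108] [215].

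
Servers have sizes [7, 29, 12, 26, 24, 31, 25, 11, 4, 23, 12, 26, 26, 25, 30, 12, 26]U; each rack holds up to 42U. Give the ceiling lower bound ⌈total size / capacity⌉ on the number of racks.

9

Total size = 7 + 29 + 12 + 26 + 24 + 31 + 25 + 11 + 4 + 23 + 12 + 26 + 26 + 25 + 30 + 12 + 26 = 349U.
⌈349 / 42⌉ = 9.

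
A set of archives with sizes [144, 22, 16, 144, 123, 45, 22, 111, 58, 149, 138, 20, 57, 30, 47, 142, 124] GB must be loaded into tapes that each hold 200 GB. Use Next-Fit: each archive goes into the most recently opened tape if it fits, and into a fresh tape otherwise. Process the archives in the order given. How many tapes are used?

144 GB → tape 1 (remaining 56 GB)
22 GB → tape 1 (remaining 34 GB)
16 GB → tape 1 (remaining 18 GB)
144 GB → tape 2 (remaining 56 GB)
123 GB → tape 3 (remaining 77 GB)
45 GB → tape 3 (remaining 32 GB)
22 GB → tape 3 (remaining 10 GB)
111 GB → tape 4 (remaining 89 GB)
58 GB → tape 4 (remaining 31 GB)
149 GB → tape 5 (remaining 51 GB)
138 GB → tape 6 (remaining 62 GB)
20 GB → tape 6 (remaining 42 GB)
57 GB → tape 7 (remaining 143 GB)
30 GB → tape 7 (remaining 113 GB)
47 GB → tape 7 (remaining 66 GB)
142 GB → tape 8 (remaining 58 GB)
124 GB → tape 9 (remaining 76 GB)
Final tapes: [144,22,16] [144] [123,45,22] [111,58] [149] [138,20] [57,30,47] [142] [124].

9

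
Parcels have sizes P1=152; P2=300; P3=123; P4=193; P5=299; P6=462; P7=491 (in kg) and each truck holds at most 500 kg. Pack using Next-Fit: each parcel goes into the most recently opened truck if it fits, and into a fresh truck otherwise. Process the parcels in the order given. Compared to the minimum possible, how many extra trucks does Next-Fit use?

0

Next-Fit: [152,300] [123,193] [299] [462] [491] → 5 trucks.
Total size 2020 kg; any packing needs at least ⌈2020/500⌉ = 5 trucks.
So 5 is already optimal.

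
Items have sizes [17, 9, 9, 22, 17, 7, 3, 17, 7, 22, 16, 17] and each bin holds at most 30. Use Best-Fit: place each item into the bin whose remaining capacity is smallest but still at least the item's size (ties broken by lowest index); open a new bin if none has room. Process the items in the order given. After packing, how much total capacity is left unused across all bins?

Put 17 in bin 1; 13 remain.
Put 9 in bin 1; 4 remain.
Put 9 in bin 2; 21 remain.
Put 22 in bin 3; 8 remain.
Put 17 in bin 2; 4 remain.
Put 7 in bin 3; 1 remain.
Put 3 in bin 1; 1 remain.
Put 17 in bin 4; 13 remain.
Put 7 in bin 4; 6 remain.
Put 22 in bin 5; 8 remain.
Put 16 in bin 6; 14 remain.
Put 17 in bin 7; 13 remain.
7 bins × 30 = 210; used 163; unused 47.

47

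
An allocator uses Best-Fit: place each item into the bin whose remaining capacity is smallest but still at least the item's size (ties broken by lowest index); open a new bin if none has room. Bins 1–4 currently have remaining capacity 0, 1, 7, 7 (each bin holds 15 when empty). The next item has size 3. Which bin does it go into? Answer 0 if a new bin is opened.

3

Bins with room: bin 3 (7), bin 4 (7).
Tightest fit is bin 3 with 7 free.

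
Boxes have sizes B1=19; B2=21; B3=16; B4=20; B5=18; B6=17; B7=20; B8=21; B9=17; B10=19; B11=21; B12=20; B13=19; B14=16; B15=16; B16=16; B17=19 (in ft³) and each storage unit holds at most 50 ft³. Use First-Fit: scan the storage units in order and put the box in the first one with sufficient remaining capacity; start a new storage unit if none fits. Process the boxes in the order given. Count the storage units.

B1 (19 ft³) → storage unit 1 (remaining 31 ft³)
B2 (21 ft³) → storage unit 1 (remaining 10 ft³)
B3 (16 ft³) → storage unit 2 (remaining 34 ft³)
B4 (20 ft³) → storage unit 2 (remaining 14 ft³)
B5 (18 ft³) → storage unit 3 (remaining 32 ft³)
B6 (17 ft³) → storage unit 3 (remaining 15 ft³)
B7 (20 ft³) → storage unit 4 (remaining 30 ft³)
B8 (21 ft³) → storage unit 4 (remaining 9 ft³)
B9 (17 ft³) → storage unit 5 (remaining 33 ft³)
B10 (19 ft³) → storage unit 5 (remaining 14 ft³)
B11 (21 ft³) → storage unit 6 (remaining 29 ft³)
B12 (20 ft³) → storage unit 6 (remaining 9 ft³)
B13 (19 ft³) → storage unit 7 (remaining 31 ft³)
B14 (16 ft³) → storage unit 7 (remaining 15 ft³)
B15 (16 ft³) → storage unit 8 (remaining 34 ft³)
B16 (16 ft³) → storage unit 8 (remaining 18 ft³)
B17 (19 ft³) → storage unit 9 (remaining 31 ft³)

9 storage units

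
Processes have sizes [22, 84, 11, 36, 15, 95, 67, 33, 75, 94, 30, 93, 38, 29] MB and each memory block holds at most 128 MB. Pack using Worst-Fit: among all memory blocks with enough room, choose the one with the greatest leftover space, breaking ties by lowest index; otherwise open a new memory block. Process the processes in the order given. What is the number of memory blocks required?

7 memory blocks

Put 22 MB in memory block 1; 106 MB remain.
Put 84 MB in memory block 1; 22 MB remain.
Put 11 MB in memory block 1; 11 MB remain.
Put 36 MB in memory block 2; 92 MB remain.
Put 15 MB in memory block 2; 77 MB remain.
Put 95 MB in memory block 3; 33 MB remain.
Put 67 MB in memory block 2; 10 MB remain.
Put 33 MB in memory block 3; 0 MB remain.
Put 75 MB in memory block 4; 53 MB remain.
Put 94 MB in memory block 5; 34 MB remain.
Put 30 MB in memory block 4; 23 MB remain.
Put 93 MB in memory block 6; 35 MB remain.
Put 38 MB in memory block 7; 90 MB remain.
Put 29 MB in memory block 7; 61 MB remain.
Final memory blocks: [22,84,11] [36,15,67] [95,33] [75,30] [94] [93] [38,29].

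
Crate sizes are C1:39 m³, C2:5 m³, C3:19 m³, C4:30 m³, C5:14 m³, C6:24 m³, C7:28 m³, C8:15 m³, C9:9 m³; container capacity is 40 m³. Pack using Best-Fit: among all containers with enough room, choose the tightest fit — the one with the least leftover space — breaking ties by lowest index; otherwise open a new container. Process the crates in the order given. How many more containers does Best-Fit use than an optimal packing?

Best-Fit: [39] [5,19,14] [30,9] [24,15] [28] → 5 containers.
Total size 183 m³; any packing needs at least ⌈183/40⌉ = 5 containers.
So 5 is already optimal.

0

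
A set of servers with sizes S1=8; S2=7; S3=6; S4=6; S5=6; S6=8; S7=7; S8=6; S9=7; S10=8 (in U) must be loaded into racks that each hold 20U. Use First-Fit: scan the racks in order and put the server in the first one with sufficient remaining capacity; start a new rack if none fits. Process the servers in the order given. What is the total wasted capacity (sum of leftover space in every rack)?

Put S1 (8U) in rack 1; 12U remain.
Put S2 (7U) in rack 1; 5U remain.
Put S3 (6U) in rack 2; 14U remain.
Put S4 (6U) in rack 2; 8U remain.
Put S5 (6U) in rack 2; 2U remain.
Put S6 (8U) in rack 3; 12U remain.
Put S7 (7U) in rack 3; 5U remain.
Put S8 (6U) in rack 4; 14U remain.
Put S9 (7U) in rack 4; 7U remain.
Put S10 (8U) in rack 5; 12U remain.
5 racks × 20U = 100U; used 69U; unused 31U.

31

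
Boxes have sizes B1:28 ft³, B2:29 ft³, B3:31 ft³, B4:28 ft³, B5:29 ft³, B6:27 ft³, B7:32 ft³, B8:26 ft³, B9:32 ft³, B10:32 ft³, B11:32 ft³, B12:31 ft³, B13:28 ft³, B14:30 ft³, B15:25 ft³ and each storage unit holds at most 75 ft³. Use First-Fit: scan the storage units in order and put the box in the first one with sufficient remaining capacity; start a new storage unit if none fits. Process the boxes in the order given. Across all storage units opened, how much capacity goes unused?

B1 (28 ft³) → storage unit 1 (remaining 47 ft³)
B2 (29 ft³) → storage unit 1 (remaining 18 ft³)
B3 (31 ft³) → storage unit 2 (remaining 44 ft³)
B4 (28 ft³) → storage unit 2 (remaining 16 ft³)
B5 (29 ft³) → storage unit 3 (remaining 46 ft³)
B6 (27 ft³) → storage unit 3 (remaining 19 ft³)
B7 (32 ft³) → storage unit 4 (remaining 43 ft³)
B8 (26 ft³) → storage unit 4 (remaining 17 ft³)
B9 (32 ft³) → storage unit 5 (remaining 43 ft³)
B10 (32 ft³) → storage unit 5 (remaining 11 ft³)
B11 (32 ft³) → storage unit 6 (remaining 43 ft³)
B12 (31 ft³) → storage unit 6 (remaining 12 ft³)
B13 (28 ft³) → storage unit 7 (remaining 47 ft³)
B14 (30 ft³) → storage unit 7 (remaining 17 ft³)
B15 (25 ft³) → storage unit 8 (remaining 50 ft³)
8 storage units × 75 ft³ = 600 ft³; used 440 ft³; unused 160 ft³.

160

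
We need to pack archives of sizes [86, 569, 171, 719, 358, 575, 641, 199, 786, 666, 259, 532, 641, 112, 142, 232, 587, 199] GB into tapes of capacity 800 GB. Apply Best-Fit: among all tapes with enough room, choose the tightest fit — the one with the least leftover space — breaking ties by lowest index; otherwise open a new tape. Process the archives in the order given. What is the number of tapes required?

86 GB → tape 1 (remaining 714 GB)
569 GB → tape 1 (remaining 145 GB)
171 GB → tape 2 (remaining 629 GB)
719 GB → tape 3 (remaining 81 GB)
358 GB → tape 2 (remaining 271 GB)
575 GB → tape 4 (remaining 225 GB)
641 GB → tape 5 (remaining 159 GB)
199 GB → tape 4 (remaining 26 GB)
786 GB → tape 6 (remaining 14 GB)
666 GB → tape 7 (remaining 134 GB)
259 GB → tape 2 (remaining 12 GB)
532 GB → tape 8 (remaining 268 GB)
641 GB → tape 9 (remaining 159 GB)
112 GB → tape 7 (remaining 22 GB)
142 GB → tape 1 (remaining 3 GB)
232 GB → tape 8 (remaining 36 GB)
587 GB → tape 10 (remaining 213 GB)
199 GB → tape 10 (remaining 14 GB)
Final tapes: [86,569,142] [171,358,259] [719] [575,199] [641] [786] [666,112] [532,232] [641] [587,199].

10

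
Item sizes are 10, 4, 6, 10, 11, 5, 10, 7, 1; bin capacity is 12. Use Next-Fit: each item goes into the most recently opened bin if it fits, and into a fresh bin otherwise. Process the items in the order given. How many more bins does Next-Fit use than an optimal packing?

Next-Fit: [10] [4,6] [10] [11] [5] [10] [7,1] → 7 bins.
Total size 64; any packing needs at least ⌈64/12⌉ = 6 bins.
An optimal packing achieves that bound: [11,1] [10] [10] [10] [7,5] [6,4] → 6 bins.
Excess: 7 − 6 = 1.

1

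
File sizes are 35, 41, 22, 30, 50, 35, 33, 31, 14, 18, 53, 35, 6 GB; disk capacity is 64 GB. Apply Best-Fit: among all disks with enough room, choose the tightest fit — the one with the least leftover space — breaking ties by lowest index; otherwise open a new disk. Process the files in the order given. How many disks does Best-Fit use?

disk 1: place 35 GB, 29 GB left
disk 2: place 41 GB, 23 GB left
disk 2: place 22 GB, 1 GB left
disk 3: place 30 GB, 34 GB left
disk 4: place 50 GB, 14 GB left
disk 5: place 35 GB, 29 GB left
disk 3: place 33 GB, 1 GB left
disk 6: place 31 GB, 33 GB left
disk 4: place 14 GB, 0 GB left
disk 1: place 18 GB, 11 GB left
disk 7: place 53 GB, 11 GB left
disk 8: place 35 GB, 29 GB left
disk 1: place 6 GB, 5 GB left

8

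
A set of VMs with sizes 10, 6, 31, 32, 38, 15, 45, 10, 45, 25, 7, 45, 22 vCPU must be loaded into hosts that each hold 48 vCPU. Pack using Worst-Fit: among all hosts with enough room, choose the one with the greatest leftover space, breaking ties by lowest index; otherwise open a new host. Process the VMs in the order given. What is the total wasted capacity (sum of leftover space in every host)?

Put 10 vCPU in host 1; 38 vCPU remain.
Put 6 vCPU in host 1; 32 vCPU remain.
Put 31 vCPU in host 1; 1 vCPU remain.
Put 32 vCPU in host 2; 16 vCPU remain.
Put 38 vCPU in host 3; 10 vCPU remain.
Put 15 vCPU in host 2; 1 vCPU remain.
Put 45 vCPU in host 4; 3 vCPU remain.
Put 10 vCPU in host 3; 0 vCPU remain.
Put 45 vCPU in host 5; 3 vCPU remain.
Put 25 vCPU in host 6; 23 vCPU remain.
Put 7 vCPU in host 6; 16 vCPU remain.
Put 45 vCPU in host 7; 3 vCPU remain.
Put 22 vCPU in host 8; 26 vCPU remain.
8 hosts × 48 vCPU = 384 vCPU; used 331 vCPU; unused 53 vCPU.

53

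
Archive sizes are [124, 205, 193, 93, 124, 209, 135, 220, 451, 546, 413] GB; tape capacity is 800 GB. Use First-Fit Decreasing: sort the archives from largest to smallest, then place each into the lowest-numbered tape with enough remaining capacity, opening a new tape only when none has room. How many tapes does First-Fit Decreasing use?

Sorted descending: 546, 451, 413, 220, 209, 205, 193, 135, 124, 124, 93.
tape 1: place 546 GB, 254 GB left
tape 2: place 451 GB, 349 GB left
tape 3: place 413 GB, 387 GB left
tape 1: place 220 GB, 34 GB left
tape 2: place 209 GB, 140 GB left
tape 3: place 205 GB, 182 GB left
tape 4: place 193 GB, 607 GB left
tape 2: place 135 GB, 5 GB left
tape 3: place 124 GB, 58 GB left
tape 4: place 124 GB, 483 GB left
tape 4: place 93 GB, 390 GB left

4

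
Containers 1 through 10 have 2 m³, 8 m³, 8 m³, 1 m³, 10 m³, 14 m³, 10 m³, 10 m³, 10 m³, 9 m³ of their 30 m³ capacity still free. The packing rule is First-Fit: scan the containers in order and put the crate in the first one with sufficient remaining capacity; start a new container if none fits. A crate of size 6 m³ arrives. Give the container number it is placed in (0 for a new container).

Containers with room: container 2 (8 m³), container 3 (8 m³), container 5 (10 m³), container 6 (14 m³), container 7 (10 m³), container 8 (10 m³), container 9 (10 m³), container 10 (9 m³).
The first with room is container 2.

2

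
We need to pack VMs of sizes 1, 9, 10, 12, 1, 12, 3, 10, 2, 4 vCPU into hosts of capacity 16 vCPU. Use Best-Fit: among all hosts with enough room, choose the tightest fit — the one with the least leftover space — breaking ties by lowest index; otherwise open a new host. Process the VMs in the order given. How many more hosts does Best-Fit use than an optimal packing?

Best-Fit: [1,9,4] [10] [12,1,3] [12,2] [10] → 5 hosts.
5 VMs exceed 8 vCPU (half the capacity), and no two of those can share a host, so at least 5 hosts are needed.
So 5 is already optimal.

0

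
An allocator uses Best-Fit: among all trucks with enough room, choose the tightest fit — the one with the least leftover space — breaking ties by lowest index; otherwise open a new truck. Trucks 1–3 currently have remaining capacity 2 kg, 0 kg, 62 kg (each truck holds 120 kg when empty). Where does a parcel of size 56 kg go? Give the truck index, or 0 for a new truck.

Trucks with room: truck 3 (62 kg).
Tightest fit is truck 3 with 62 kg free.

3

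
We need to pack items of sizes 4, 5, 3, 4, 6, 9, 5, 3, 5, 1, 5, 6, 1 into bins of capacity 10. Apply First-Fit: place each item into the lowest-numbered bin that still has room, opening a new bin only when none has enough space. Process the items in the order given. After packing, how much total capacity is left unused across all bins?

13

4 → bin 1 (remaining 6)
5 → bin 1 (remaining 1)
3 → bin 2 (remaining 7)
4 → bin 2 (remaining 3)
6 → bin 3 (remaining 4)
9 → bin 4 (remaining 1)
5 → bin 5 (remaining 5)
3 → bin 2 (remaining 0)
5 → bin 5 (remaining 0)
1 → bin 1 (remaining 0)
5 → bin 6 (remaining 5)
6 → bin 7 (remaining 4)
1 → bin 3 (remaining 3)
7 bins × 10 = 70; used 57; unused 13.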